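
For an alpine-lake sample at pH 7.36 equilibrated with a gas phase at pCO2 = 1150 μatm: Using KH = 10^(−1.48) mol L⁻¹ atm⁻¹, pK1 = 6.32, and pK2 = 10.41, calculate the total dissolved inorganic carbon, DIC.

[CO2*] = KH · pCO2 = 10^(−1.48) × 1150×10^-6 = 3.808×10^-5 mol/L
α₀ = 1/(1 + K1/[H⁺] + K1K2/[H⁺]²) = 1/(1 + 10^+1.04 + 10^-2.01) = 0.08351
DIC = [CO2*]/α₀ = 3.808×10^-5 / 0.08351 = 0.456 mmol/L

DIC = 0.456 mmol/L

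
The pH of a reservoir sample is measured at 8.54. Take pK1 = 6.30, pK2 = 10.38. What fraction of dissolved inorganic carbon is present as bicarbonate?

α₁ = 0.980

α₁ = 1 / (1 + [H⁺]/K1 + K2/[H⁺]) = 1 / (1 + 10^-2.24 + 10^-1.84)
   = 1 / (1 + 0.0057544 + 0.014454) = 1/1.0202 = 0.9802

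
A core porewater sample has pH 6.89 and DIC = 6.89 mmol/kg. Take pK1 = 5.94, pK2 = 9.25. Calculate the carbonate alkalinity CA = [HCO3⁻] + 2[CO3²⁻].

CA = [HCO3⁻] + 2[CO3²⁻] = (α₁ + 2α₂)·DIC
At pH 6.89: [H⁺]/K1 = 10^-0.95 = 0.11220, K2/[H⁺] = 10^-2.36 = 0.0043652
α₁ = 1/(1 + 0.11220 + 0.0043652) = 1/1.1166 = 0.8956; α₂ = α₁·K2/[H⁺] = 0.003909
α₁ + 2α₂ = 0.9034
CA = 0.9034 × 6.89 = 6.22 mmol/kg

CA = 6.22 mmol/kg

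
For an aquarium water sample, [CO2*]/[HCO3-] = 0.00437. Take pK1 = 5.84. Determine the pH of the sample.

From K1 = [H⁺][HCO3-]/[CO2*]:  pH = pK1 − log₁₀([CO2*]/[HCO3-])
log₁₀(0.00437) = -2.360
pH = 5.84 − (-2.360) = 8.20

pH = 8.20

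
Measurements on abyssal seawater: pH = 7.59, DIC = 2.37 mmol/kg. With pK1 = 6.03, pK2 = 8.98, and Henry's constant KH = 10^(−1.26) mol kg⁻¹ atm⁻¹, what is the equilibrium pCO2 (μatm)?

pCO2 = 1110 μatm

α₀ = 1 / (1 + K1/[H⁺] + K1K2/[H⁺]²) = 1 / (1 + 10^+1.56 + 10^+0.17)
   = 1 / (1 + 36.308 + 1.4791) = 1/38.787 = 0.02578
[CO2*] = α₀ × DIC = 0.02578 × 2.37 = 0.06110 mmol/kg
pCO2 = [CO2*]/KH = 6.110×10^-5 / 5.495×10^-2 = 1110 μatm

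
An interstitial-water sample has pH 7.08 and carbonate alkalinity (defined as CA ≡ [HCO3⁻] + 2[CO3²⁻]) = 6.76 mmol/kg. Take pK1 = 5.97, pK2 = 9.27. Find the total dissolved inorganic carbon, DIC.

DIC = 7.23 mmol/kg

CA = [HCO3⁻] + 2[CO3²⁻] = (α₁ + 2α₂)·DIC
At pH 7.08: [H⁺]/K1 = 10^-1.11 = 0.077625, K2/[H⁺] = 10^-2.19 = 0.0064565
α₁ = 1/(1 + 0.077625 + 0.0064565) = 1/1.0841 = 0.9224; α₂ = α₁·K2/[H⁺] = 0.005956
α₁ + 2α₂ = 0.9344
DIC = CA / (α₁ + 2α₂) = 6.76 / 0.9344 = 7.23 mmol/kg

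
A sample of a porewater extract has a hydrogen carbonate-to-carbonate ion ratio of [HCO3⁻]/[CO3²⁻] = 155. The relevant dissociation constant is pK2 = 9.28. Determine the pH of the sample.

From K2 = [H⁺][CO3²⁻]/[HCO3⁻]:  pH = pK2 − log₁₀([HCO3⁻]/[CO3²⁻])
log₁₀(155) = +2.190
pH = 9.28 − (+2.190) = 7.09

pH = 7.09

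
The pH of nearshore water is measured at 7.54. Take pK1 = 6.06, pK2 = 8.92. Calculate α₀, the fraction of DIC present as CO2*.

α₀ = 1 / (1 + K1/[H⁺] + K1K2/[H⁺]²) = 1 / (1 + 10^+1.48 + 10^+0.10)
   = 1 / (1 + 30.200 + 1.2589) = 1/32.458 = 0.03081

α₀ = 0.0308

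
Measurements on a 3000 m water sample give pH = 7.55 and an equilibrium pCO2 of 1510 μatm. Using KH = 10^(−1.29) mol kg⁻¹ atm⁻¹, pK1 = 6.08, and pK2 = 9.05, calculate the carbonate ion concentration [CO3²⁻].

[CO3²⁻] = 0.0723 mmol/kg

[CO2*] = KH · pCO2 = 10^(−1.29) × 1510×10^-6 = 7.744×10^-5 mol/kg
α₀ = 1/(1 + K1/[H⁺] + K1K2/[H⁺]²) = 1/(1 + 10^+1.47 + 10^-0.03) = 0.03180
DIC = [CO2*]/α₀ = 7.744×10^-5 / 0.03180 = 2.435 mmol/kg
[CO3²⁻] = α₂·DIC; α₂ = 0.02968, so [CO3²⁻] = 0.02968 × 2.435 = 0.0723 mmol/kg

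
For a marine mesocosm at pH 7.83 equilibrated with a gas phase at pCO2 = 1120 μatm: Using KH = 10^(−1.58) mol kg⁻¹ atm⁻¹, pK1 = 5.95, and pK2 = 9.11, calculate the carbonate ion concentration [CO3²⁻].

[CO2*] = KH · pCO2 = 10^(−1.58) × 1120×10^-6 = 2.946×10^-5 mol/kg
α₀ = 1/(1 + K1/[H⁺] + K1K2/[H⁺]²) = 1/(1 + 10^+1.88 + 10^+0.60) = 0.01237
DIC = [CO2*]/α₀ = 2.946×10^-5 / 0.01237 = 2.381 mmol/kg
[CO3²⁻] = α₂·DIC; α₂ = 0.04925, so [CO3²⁻] = 0.04925 × 2.381 = 0.117 mmol/kg

[CO3²⁻] = 0.117 mmol/kg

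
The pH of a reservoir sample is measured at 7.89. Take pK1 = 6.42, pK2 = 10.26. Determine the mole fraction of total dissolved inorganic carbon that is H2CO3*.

α₀ = 1 / (1 + K1/[H⁺] + K1K2/[H⁺]²) = 1 / (1 + 10^+1.47 + 10^-0.90)
   = 1 / (1 + 29.512 + 0.12589) = 1/30.638 = 0.03264

α₀ = 0.0326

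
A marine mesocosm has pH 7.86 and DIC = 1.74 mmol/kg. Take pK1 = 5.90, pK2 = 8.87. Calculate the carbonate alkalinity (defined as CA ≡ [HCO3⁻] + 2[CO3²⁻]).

CA = 1.88 mmol/kg

CA = [HCO3⁻] + 2[CO3²⁻] = (α₁ + 2α₂)·DIC
At pH 7.86: [H⁺]/K1 = 10^-1.96 = 0.010965, K2/[H⁺] = 10^-1.01 = 0.097724
α₁ = 1/(1 + 0.010965 + 0.097724) = 1/1.1087 = 0.9020; α₂ = α₁·K2/[H⁺] = 0.08814
α₁ + 2α₂ = 1.0783
CA = 1.0783 × 1.74 = 1.88 mmol/kg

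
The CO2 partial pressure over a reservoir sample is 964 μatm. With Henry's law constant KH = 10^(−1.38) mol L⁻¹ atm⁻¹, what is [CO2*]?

KH = 10^(−1.38) = 4.169×10^-2 mol L⁻¹ atm⁻¹
[CO2*] = KH · pCO2 = 4.169×10^-2 × 964×10^-6 atm = 4.02×10^-5 mol/L

[CO2*] = 40.2 μmol/L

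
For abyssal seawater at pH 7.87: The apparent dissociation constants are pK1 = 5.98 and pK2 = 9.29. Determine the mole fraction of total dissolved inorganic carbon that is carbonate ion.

α₂ = 0.0362

α₂ = 1 / (1 + [H⁺]/K2 + [H⁺]²/(K1K2)) = 1 / (1 + 10^+1.42 + 10^-0.47)
   = 1 / (1 + 26.303 + 0.33884) = 1/27.642 = 0.03618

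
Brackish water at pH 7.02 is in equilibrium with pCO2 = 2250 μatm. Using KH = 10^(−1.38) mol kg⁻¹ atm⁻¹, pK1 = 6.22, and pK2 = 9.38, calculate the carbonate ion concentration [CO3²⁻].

[CO3²⁻] = 2.58 μmol/kg

[CO2*] = KH · pCO2 = 10^(−1.38) × 2250×10^-6 = 9.380×10^-5 mol/kg
α₀ = 1/(1 + K1/[H⁺] + K1K2/[H⁺]²) = 1/(1 + 10^+0.80 + 10^-1.56) = 0.1363
DIC = [CO2*]/α₀ = 9.380×10^-5 / 0.1363 = 0.6882 mmol/kg
[CO3²⁻] = α₂·DIC; α₂ = 0.003754, so [CO3²⁻] = 0.003754 × 0.6882 = 0.00258 mmol/kg = 2.58 μmol/kg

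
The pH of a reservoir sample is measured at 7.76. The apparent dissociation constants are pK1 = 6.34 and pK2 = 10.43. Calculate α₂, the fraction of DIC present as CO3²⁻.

α₂ = 1 / (1 + [H⁺]/K2 + [H⁺]²/(K1K2)) = 1 / (1 + 10^+2.67 + 10^+1.25)
   = 1 / (1 + 467.74 + 17.783) = 1/486.52 = 0.002055

α₂ = 0.00206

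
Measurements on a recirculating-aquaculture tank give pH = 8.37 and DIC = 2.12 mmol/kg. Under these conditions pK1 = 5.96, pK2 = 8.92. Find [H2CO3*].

α₀ = 1 / (1 + K1/[H⁺] + K1K2/[H⁺]²) = 1 / (1 + 10^+2.41 + 10^+1.86)
   = 1 / (1 + 257.04 + 72.444) = 1/330.48 = 0.003026
[CO2*] = α₀ × DIC = 0.003026 × 2.12 = 0.00641 mmol/kg = 6.41 μmol/kg

[CO2*] = 6.41 μmol/kg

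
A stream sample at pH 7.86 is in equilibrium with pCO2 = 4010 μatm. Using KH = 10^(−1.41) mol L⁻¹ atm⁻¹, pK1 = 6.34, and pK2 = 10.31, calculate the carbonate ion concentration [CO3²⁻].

[CO3²⁻] = 18.3 μmol/L

[CO2*] = KH · pCO2 = 10^(−1.41) × 4010×10^-6 = 1.560×10^-4 mol/L
α₀ = 1/(1 + K1/[H⁺] + K1K2/[H⁺]²) = 1/(1 + 10^+1.52 + 10^-0.93) = 0.02921
DIC = [CO2*]/α₀ = 1.560×10^-4 / 0.02921 = 5.340 mmol/L
[CO3²⁻] = α₂·DIC; α₂ = 0.003432, so [CO3²⁻] = 0.003432 × 5.340 = 0.0183 mmol/L = 18.3 μmol/L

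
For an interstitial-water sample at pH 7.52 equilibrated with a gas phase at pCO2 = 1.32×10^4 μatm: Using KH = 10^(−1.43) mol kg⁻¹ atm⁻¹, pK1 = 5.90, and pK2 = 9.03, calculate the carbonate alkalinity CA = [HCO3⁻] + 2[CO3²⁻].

CA = 21.7 mmol/kg

[CO2*] = KH · pCO2 = 10^(−1.43) × 1.32×10^4×10^-6 = 4.904×10^-4 mol/kg
α₀ = 1/(1 + K1/[H⁺] + K1K2/[H⁺]²) = 1/(1 + 10^+1.62 + 10^+0.11) = 0.02274
DIC = [CO2*]/α₀ = 4.904×10^-4 / 0.02274 = 21.57 mmol/kg
CA = (α₁ + 2α₂)·DIC = (0.9480 + 2×0.02929) × 21.57 = 21.7 mmol/kg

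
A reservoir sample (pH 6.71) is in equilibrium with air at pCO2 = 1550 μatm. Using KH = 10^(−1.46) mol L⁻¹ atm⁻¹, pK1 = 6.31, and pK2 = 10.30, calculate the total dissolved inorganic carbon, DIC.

[CO2*] = KH · pCO2 = 10^(−1.46) × 1550×10^-6 = 5.374×10^-5 mol/L
α₀ = 1/(1 + K1/[H⁺] + K1K2/[H⁺]²) = 1/(1 + 10^+0.40 + 10^-3.19) = 0.2847
DIC = [CO2*]/α₀ = 5.374×10^-5 / 0.2847 = 0.189 mmol/L

DIC = 0.189 mmol/L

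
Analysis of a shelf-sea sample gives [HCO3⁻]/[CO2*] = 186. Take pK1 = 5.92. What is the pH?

From K1 = [H⁺][HCO3⁻]/[CO2*]:  pH = pK1 + log₁₀([HCO3⁻]/[CO2*])
log₁₀(186) = +2.270
pH = 5.92 + (+2.270) = 8.19

pH = 8.19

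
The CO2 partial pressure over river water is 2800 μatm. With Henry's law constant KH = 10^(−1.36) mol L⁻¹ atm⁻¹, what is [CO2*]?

[CO2*] = 122 μmol/L

KH = 10^(−1.36) = 4.365×10^-2 mol L⁻¹ atm⁻¹
[CO2*] = KH · pCO2 = 4.365×10^-2 × 2800×10^-6 atm = 1.22×10^-4 mol/L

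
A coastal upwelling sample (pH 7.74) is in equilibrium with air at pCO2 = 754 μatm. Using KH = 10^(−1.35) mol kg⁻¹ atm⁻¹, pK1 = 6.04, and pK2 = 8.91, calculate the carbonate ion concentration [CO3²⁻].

[CO2*] = KH · pCO2 = 10^(−1.35) × 754×10^-6 = 3.368×10^-5 mol/kg
α₀ = 1/(1 + K1/[H⁺] + K1K2/[H⁺]²) = 1/(1 + 10^+1.70 + 10^+0.53) = 0.01835
DIC = [CO2*]/α₀ = 3.368×10^-5 / 0.01835 = 1.836 mmol/kg
[CO3²⁻] = α₂·DIC; α₂ = 0.06217, so [CO3²⁻] = 0.06217 × 1.836 = 0.114 mmol/kg

[CO3²⁻] = 0.114 mmol/kg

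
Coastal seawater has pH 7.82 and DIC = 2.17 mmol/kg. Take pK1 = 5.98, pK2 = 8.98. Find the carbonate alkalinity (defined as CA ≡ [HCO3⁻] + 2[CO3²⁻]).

CA = 2.28 mmol/kg

CA = [HCO3⁻] + 2[CO3²⁻] = (α₁ + 2α₂)·DIC
At pH 7.82: [H⁺]/K1 = 10^-1.84 = 0.014454, K2/[H⁺] = 10^-1.16 = 0.069183
α₁ = 1/(1 + 0.014454 + 0.069183) = 1/1.0836 = 0.9228; α₂ = α₁·K2/[H⁺] = 0.06384
α₁ + 2α₂ = 1.0505
CA = 1.0505 × 2.17 = 2.28 mmol/kg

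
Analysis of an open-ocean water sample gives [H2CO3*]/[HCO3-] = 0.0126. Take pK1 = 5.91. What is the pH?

From K1 = [H⁺][HCO3-]/[H2CO3*]:  pH = pK1 − log₁₀([H2CO3*]/[HCO3-])
log₁₀(0.0126) = -1.900
pH = 5.91 − (-1.900) = 7.81

pH = 7.81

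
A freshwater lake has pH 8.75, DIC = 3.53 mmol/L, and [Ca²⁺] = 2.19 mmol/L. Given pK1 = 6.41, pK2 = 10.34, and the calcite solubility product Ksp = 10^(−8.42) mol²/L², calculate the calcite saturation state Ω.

Ω = 50.7

α₂ = 1 / (1 + [H⁺]/K2 + [H⁺]²/(K1K2)) = 1 / (1 + 10^+1.59 + 10^-0.75)
   = 1 / (1 + 38.905 + 0.17783) = 1/40.082 = 0.02495
[CO3²⁻] = α₂ × DIC = 0.02495 × 3.53 = 0.08807 mmol/L
Ksp = 10^(−8.42) = 3.802×10^-9
Ω = [Ca²⁺][CO3²⁻]/Ksp = (2.19×10^-3)(8.807×10^-5) / 3.802×10^-9 = 50.7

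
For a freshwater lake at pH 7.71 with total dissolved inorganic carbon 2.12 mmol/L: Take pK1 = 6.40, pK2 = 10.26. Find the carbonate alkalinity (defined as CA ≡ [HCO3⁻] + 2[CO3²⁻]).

CA = [HCO3⁻] + 2[CO3²⁻] = (α₁ + 2α₂)·DIC
At pH 7.71: [H⁺]/K1 = 10^-1.31 = 0.048978, K2/[H⁺] = 10^-2.55 = 0.0028184
α₁ = 1/(1 + 0.048978 + 0.0028184) = 1/1.0518 = 0.9508; α₂ = α₁·K2/[H⁺] = 0.002680
α₁ + 2α₂ = 0.9561
CA = 0.9561 × 2.12 = 2.03 mmol/L

CA = 2.03 mmol/L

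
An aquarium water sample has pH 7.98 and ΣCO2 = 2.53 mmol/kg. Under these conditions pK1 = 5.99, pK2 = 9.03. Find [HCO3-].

α₁ = 1 / (1 + [H⁺]/K1 + K2/[H⁺]) = 1 / (1 + 10^-1.99 + 10^-1.05)
   = 1 / (1 + 0.010233 + 0.089125) = 1/1.0994 = 0.9096
[HCO3⁻] = α₁ × DIC = 0.9096 × 2.53 = 2.30 mmol/kg

[HCO3⁻] = 2.30 mmol/kg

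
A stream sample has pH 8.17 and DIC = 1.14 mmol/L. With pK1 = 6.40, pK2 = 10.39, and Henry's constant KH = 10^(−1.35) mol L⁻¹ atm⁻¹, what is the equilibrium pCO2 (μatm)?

α₀ = 1 / (1 + K1/[H⁺] + K1K2/[H⁺]²) = 1 / (1 + 10^+1.77 + 10^-0.45)
   = 1 / (1 + 58.884 + 0.35481) = 1/60.239 = 0.01660
[CO2*] = α₀ × DIC = 0.01660 × 1.14 = 0.01892 mmol/L = 18.92 μmol/L
pCO2 = [CO2*]/KH = 1.892×10^-5 / 4.467×10^-2 = 424 μatm

pCO2 = 424 μatm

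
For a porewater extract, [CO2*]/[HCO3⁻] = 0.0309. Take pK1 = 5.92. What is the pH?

From K1 = [H⁺][HCO3⁻]/[CO2*]:  pH = pK1 − log₁₀([CO2*]/[HCO3⁻])
log₁₀(0.0309) = -1.510
pH = 5.92 − (-1.510) = 7.43

pH = 7.43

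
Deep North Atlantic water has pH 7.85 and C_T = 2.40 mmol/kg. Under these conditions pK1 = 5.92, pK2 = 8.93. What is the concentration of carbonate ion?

α₂ = 1 / (1 + [H⁺]/K2 + [H⁺]²/(K1K2)) = 1 / (1 + 10^+1.08 + 10^-0.85)
   = 1 / (1 + 12.023 + 0.14125) = 1/13.164 = 0.07597
[CO3²⁻] = α₂ × DIC = 0.07597 × 2.40 = 0.182 mmol/kg

[CO3²⁻] = 0.182 mmol/kg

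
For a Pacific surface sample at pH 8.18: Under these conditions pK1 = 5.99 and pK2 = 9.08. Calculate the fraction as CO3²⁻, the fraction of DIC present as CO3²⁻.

α₂ = 0.111

α₂ = 1 / (1 + [H⁺]/K2 + [H⁺]²/(K1K2)) = 1 / (1 + 10^+0.90 + 10^-1.29)
   = 1 / (1 + 7.9433 + 0.051286) = 1/8.9946 = 0.1112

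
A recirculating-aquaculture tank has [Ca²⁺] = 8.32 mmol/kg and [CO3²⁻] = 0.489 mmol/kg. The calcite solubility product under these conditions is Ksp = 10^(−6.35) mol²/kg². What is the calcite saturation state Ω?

Ω = 9.11

Ksp = 10^(−6.35) = 4.467×10^-7
Ω = [Ca²⁺][CO3²⁻]/Ksp = (8.32×10^-3)(0.489×10^-3) / 4.467×10^-7 = 9.11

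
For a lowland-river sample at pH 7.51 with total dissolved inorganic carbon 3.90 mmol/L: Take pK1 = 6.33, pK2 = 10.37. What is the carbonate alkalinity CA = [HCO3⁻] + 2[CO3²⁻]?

CA = 3.66 mmol/L

CA = [HCO3⁻] + 2[CO3²⁻] = (α₁ + 2α₂)·DIC
At pH 7.51: [H⁺]/K1 = 10^-1.18 = 0.066069, K2/[H⁺] = 10^-2.86 = 0.0013804
α₁ = 1/(1 + 0.066069 + 0.0013804) = 1/1.0674 = 0.9368; α₂ = α₁·K2/[H⁺] = 0.001293
α₁ + 2α₂ = 0.9394
CA = 0.9394 × 3.90 = 3.66 mmol/L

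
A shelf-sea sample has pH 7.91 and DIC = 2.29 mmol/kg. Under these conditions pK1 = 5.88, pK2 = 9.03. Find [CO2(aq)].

α₀ = 1 / (1 + K1/[H⁺] + K1K2/[H⁺]²) = 1 / (1 + 10^+2.03 + 10^+0.91)
   = 1 / (1 + 107.15 + 8.1283) = 1/116.28 = 0.008600
[CO2*] = α₀ × DIC = 0.008600 × 2.29 = 0.0197 mmol/kg = 19.7 μmol/kg

[CO2*] = 19.7 μmol/kg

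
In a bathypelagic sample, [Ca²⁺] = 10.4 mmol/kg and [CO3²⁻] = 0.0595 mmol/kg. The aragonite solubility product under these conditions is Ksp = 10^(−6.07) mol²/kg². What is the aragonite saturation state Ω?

Ksp = 10^(−6.07) = 8.511×10^-7
Ω = [Ca²⁺][CO3²⁻]/Ksp = (10.4×10^-3)(0.0595×10^-3) / 8.511×10^-7 = 0.727

Ω = 0.727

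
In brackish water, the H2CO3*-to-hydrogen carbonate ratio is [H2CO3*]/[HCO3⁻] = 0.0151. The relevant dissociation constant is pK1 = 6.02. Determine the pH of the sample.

pH = 7.84

From K1 = [H⁺][HCO3⁻]/[H2CO3*]:  pH = pK1 − log₁₀([H2CO3*]/[HCO3⁻])
log₁₀(0.0151) = -1.821
pH = 6.02 − (-1.821) = 7.84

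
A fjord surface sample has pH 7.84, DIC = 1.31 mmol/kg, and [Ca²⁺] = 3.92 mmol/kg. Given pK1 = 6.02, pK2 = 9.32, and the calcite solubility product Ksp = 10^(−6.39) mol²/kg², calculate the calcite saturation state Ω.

Ω = 0.398

α₂ = 1 / (1 + [H⁺]/K2 + [H⁺]²/(K1K2)) = 1 / (1 + 10^+1.48 + 10^-0.34)
   = 1 / (1 + 30.200 + 0.45709) = 1/31.657 = 0.03159
[CO3²⁻] = α₂ × DIC = 0.03159 × 1.31 = 0.04138 mmol/kg
Ksp = 10^(−6.39) = 4.074×10^-7
Ω = [Ca²⁺][CO3²⁻]/Ksp = (3.92×10^-3)(4.138×10^-5) / 4.074×10^-7 = 0.398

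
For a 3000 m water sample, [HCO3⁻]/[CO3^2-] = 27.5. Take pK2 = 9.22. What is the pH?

pH = 7.78

From K2 = [H⁺][CO3^2-]/[HCO3⁻]:  pH = pK2 − log₁₀([HCO3⁻]/[CO3^2-])
log₁₀(27.5) = +1.439
pH = 9.22 − (+1.439) = 7.78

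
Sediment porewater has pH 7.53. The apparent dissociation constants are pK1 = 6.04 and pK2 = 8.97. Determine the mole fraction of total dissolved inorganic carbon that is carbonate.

α₂ = 0.0340

α₂ = 1 / (1 + [H⁺]/K2 + [H⁺]²/(K1K2)) = 1 / (1 + 10^+1.44 + 10^-0.05)
   = 1 / (1 + 27.542 + 0.89125) = 1/29.434 = 0.03397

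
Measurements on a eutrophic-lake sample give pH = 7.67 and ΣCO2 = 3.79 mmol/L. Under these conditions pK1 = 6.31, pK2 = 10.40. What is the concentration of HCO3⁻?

α₁ = 1 / (1 + [H⁺]/K1 + K2/[H⁺]) = 1 / (1 + 10^-1.36 + 10^-2.73)
   = 1 / (1 + 0.043652 + 0.0018621) = 1/1.0455 = 0.9565
[HCO3⁻] = α₁ × DIC = 0.9565 × 3.79 = 3.63 mmol/L

[HCO3⁻] = 3.63 mmol/L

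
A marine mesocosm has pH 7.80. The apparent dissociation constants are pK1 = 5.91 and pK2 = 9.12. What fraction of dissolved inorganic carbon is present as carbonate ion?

α₂ = 1 / (1 + [H⁺]/K2 + [H⁺]²/(K1K2)) = 1 / (1 + 10^+1.32 + 10^-0.57)
   = 1 / (1 + 20.893 + 0.26915) = 1/22.162 = 0.04512

α₂ = 0.0451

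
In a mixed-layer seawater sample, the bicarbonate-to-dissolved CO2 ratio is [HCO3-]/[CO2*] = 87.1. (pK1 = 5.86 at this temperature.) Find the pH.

pH = 7.80

From K1 = [H⁺][HCO3-]/[CO2*]:  pH = pK1 + log₁₀([HCO3-]/[CO2*])
log₁₀(87.1) = +1.940
pH = 5.86 + (+1.940) = 7.80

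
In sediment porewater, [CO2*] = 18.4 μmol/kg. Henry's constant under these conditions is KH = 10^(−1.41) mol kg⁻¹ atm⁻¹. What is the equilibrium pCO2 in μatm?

pCO2 = 473 μatm

KH = 10^(−1.41) = 3.890×10^-2 mol kg⁻¹ atm⁻¹
pCO2 = [CO2*]/KH = 18.4×10^-6 / 3.890×10^-2 = 4.73×10^-4 atm = 473 μatm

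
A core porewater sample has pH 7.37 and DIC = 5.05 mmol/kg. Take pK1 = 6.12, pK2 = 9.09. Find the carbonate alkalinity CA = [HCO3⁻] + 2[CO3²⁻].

CA = [HCO3⁻] + 2[CO3²⁻] = (α₁ + 2α₂)·DIC
At pH 7.37: [H⁺]/K1 = 10^-1.25 = 0.056234, K2/[H⁺] = 10^-1.72 = 0.019055
α₁ = 1/(1 + 0.056234 + 0.019055) = 1/1.0753 = 0.9300; α₂ = α₁·K2/[H⁺] = 0.01772
α₁ + 2α₂ = 0.9654
CA = 0.9654 × 5.05 = 4.88 mmol/kg

CA = 4.88 mmol/kg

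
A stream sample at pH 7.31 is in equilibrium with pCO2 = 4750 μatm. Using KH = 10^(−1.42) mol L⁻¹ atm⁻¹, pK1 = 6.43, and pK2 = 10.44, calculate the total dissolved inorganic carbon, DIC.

[CO2*] = KH · pCO2 = 10^(−1.42) × 4750×10^-6 = 1.806×10^-4 mol/L
α₀ = 1/(1 + K1/[H⁺] + K1K2/[H⁺]²) = 1/(1 + 10^+0.88 + 10^-2.25) = 0.1164
DIC = [CO2*]/α₀ = 1.806×10^-4 / 0.1164 = 1.55 mmol/L

DIC = 1.55 mmol/L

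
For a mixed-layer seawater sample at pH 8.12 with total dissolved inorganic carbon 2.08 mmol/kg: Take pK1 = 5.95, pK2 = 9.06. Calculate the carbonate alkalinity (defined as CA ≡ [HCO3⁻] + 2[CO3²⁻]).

CA = 2.28 mmol/kg

CA = [HCO3⁻] + 2[CO3²⁻] = (α₁ + 2α₂)·DIC
At pH 8.12: [H⁺]/K1 = 10^-2.17 = 0.0067608, K2/[H⁺] = 10^-0.94 = 0.11482
α₁ = 1/(1 + 0.0067608 + 0.11482) = 1/1.1216 = 0.8916; α₂ = α₁·K2/[H⁺] = 0.1024
α₁ + 2α₂ = 1.0963
CA = 1.0963 × 2.08 = 2.28 mmol/kg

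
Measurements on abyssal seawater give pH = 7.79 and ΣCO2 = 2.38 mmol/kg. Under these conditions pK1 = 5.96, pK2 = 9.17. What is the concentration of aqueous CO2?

[CO2*] = 0.0333 mmol/kg

α₀ = 1 / (1 + K1/[H⁺] + K1K2/[H⁺]²) = 1 / (1 + 10^+1.83 + 10^+0.45)
   = 1 / (1 + 67.608 + 2.8184) = 1/71.427 = 0.01400
[CO2*] = α₀ × DIC = 0.01400 × 2.38 = 0.0333 mmol/kg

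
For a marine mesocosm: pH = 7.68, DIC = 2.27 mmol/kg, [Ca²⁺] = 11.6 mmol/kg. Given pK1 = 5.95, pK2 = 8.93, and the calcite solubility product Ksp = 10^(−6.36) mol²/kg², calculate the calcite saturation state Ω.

Ω = 3.16

α₂ = 1 / (1 + [H⁺]/K2 + [H⁺]²/(K1K2)) = 1 / (1 + 10^+1.25 + 10^-0.48)
   = 1 / (1 + 17.783 + 0.33113) = 1/19.114 = 0.05232
[CO3²⁻] = α₂ × DIC = 0.05232 × 2.27 = 0.1188 mmol/kg
Ksp = 10^(−6.36) = 4.365×10^-7
Ω = [Ca²⁺][CO3²⁻]/Ksp = (11.6×10^-3)(1.188×10^-4) / 4.365×10^-7 = 3.16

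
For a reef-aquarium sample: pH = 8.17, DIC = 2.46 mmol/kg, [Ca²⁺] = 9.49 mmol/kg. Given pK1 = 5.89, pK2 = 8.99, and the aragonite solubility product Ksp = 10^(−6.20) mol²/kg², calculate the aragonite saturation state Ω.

α₂ = 1 / (1 + [H⁺]/K2 + [H⁺]²/(K1K2)) = 1 / (1 + 10^+0.82 + 10^-1.46)
   = 1 / (1 + 6.6069 + 0.034674) = 1/7.6416 = 0.1309
[CO3²⁻] = α₂ × DIC = 0.1309 × 2.46 = 0.3219 mmol/kg
Ksp = 10^(−6.20) = 6.310×10^-7
Ω = [Ca²⁺][CO3²⁻]/Ksp = (9.49×10^-3)(3.219×10^-4) / 6.310×10^-7 = 4.84

Ω = 4.84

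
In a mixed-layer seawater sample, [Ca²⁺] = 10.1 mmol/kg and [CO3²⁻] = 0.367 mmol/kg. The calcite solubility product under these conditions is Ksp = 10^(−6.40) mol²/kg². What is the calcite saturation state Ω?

Ω = 9.31

Ksp = 10^(−6.40) = 3.981×10^-7
Ω = [Ca²⁺][CO3²⁻]/Ksp = (10.1×10^-3)(0.367×10^-3) / 3.981×10^-7 = 9.31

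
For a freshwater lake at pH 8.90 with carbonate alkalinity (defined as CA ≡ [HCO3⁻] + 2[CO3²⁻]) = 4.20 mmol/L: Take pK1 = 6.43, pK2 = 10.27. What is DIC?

CA = [HCO3⁻] + 2[CO3²⁻] = (α₁ + 2α₂)·DIC
At pH 8.90: [H⁺]/K1 = 10^-2.47 = 0.0033884, K2/[H⁺] = 10^-1.37 = 0.042658
α₁ = 1/(1 + 0.0033884 + 0.042658) = 1/1.0460 = 0.9560; α₂ = α₁·K2/[H⁺] = 0.04078
α₁ + 2α₂ = 1.0375
DIC = CA / (α₁ + 2α₂) = 4.20 / 1.0375 = 4.05 mmol/L

DIC = 4.05 mmol/L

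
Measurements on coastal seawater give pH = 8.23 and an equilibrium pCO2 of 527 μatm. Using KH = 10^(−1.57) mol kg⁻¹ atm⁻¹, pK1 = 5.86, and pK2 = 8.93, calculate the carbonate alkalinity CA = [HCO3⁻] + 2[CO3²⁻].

[CO2*] = KH · pCO2 = 10^(−1.57) × 527×10^-6 = 1.418×10^-5 mol/kg
α₀ = 1/(1 + K1/[H⁺] + K1K2/[H⁺]²) = 1/(1 + 10^+2.37 + 10^+1.67) = 0.003544
DIC = [CO2*]/α₀ = 1.418×10^-5 / 0.003544 = 4.003 mmol/kg
CA = (α₁ + 2α₂)·DIC = (0.8307 + 2×0.1657) × 4.003 = 4.65 mmol/kg

CA = 4.65 mmol/kg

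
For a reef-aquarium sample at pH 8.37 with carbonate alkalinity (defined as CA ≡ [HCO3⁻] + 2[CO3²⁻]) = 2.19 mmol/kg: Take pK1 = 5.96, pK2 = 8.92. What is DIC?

DIC = 1.80 mmol/kg

CA = [HCO3⁻] + 2[CO3²⁻] = (α₁ + 2α₂)·DIC
At pH 8.37: [H⁺]/K1 = 10^-2.41 = 0.0038905, K2/[H⁺] = 10^-0.55 = 0.28184
α₁ = 1/(1 + 0.0038905 + 0.28184) = 1/1.2857 = 0.7778; α₂ = α₁·K2/[H⁺] = 0.2192
α₁ + 2α₂ = 1.2162
DIC = CA / (α₁ + 2α₂) = 2.19 / 1.2162 = 1.80 mmol/kg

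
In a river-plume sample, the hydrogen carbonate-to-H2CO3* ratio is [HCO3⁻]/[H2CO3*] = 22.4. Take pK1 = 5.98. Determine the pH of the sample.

pH = 7.33

From K1 = [H⁺][HCO3⁻]/[H2CO3*]:  pH = pK1 + log₁₀([HCO3⁻]/[H2CO3*])
log₁₀(22.4) = +1.350
pH = 5.98 + (+1.350) = 7.33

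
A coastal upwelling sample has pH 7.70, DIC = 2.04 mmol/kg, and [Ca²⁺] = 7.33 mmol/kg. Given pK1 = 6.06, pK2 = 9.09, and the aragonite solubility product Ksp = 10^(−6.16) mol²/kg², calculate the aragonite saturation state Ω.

α₂ = 1 / (1 + [H⁺]/K2 + [H⁺]²/(K1K2)) = 1 / (1 + 10^+1.39 + 10^-0.25)
   = 1 / (1 + 24.547 + 0.56234) = 1/26.109 = 0.03830
[CO3²⁻] = α₂ × DIC = 0.03830 × 2.04 = 0.07813 mmol/kg
Ksp = 10^(−6.16) = 6.918×10^-7
Ω = [Ca²⁺][CO3²⁻]/Ksp = (7.33×10^-3)(7.813×10^-5) / 6.918×10^-7 = 0.828

Ω = 0.828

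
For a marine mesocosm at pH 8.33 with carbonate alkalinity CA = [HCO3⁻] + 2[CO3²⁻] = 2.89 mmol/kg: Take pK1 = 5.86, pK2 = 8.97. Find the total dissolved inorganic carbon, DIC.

DIC = 2.44 mmol/kg

CA = [HCO3⁻] + 2[CO3²⁻] = (α₁ + 2α₂)·DIC
At pH 8.33: [H⁺]/K1 = 10^-2.47 = 0.0033884, K2/[H⁺] = 10^-0.64 = 0.22909
α₁ = 1/(1 + 0.0033884 + 0.22909) = 1/1.2325 = 0.8114; α₂ = α₁·K2/[H⁺] = 0.1859
α₁ + 2α₂ = 1.1831
DIC = CA / (α₁ + 2α₂) = 2.89 / 1.1831 = 2.44 mmol/kg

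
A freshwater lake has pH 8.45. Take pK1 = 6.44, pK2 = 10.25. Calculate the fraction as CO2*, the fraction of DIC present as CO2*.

α₀ = 1 / (1 + K1/[H⁺] + K1K2/[H⁺]²) = 1 / (1 + 10^+2.01 + 10^+0.21)
   = 1 / (1 + 102.33 + 1.6218) = 1/104.95 = 0.009528

α₀ = 0.00953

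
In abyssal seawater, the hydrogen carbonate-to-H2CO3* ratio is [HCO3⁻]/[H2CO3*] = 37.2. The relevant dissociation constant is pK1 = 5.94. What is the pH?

pH = 7.51

From K1 = [H⁺][HCO3⁻]/[H2CO3*]:  pH = pK1 + log₁₀([HCO3⁻]/[H2CO3*])
log₁₀(37.2) = +1.571
pH = 5.94 + (+1.571) = 7.51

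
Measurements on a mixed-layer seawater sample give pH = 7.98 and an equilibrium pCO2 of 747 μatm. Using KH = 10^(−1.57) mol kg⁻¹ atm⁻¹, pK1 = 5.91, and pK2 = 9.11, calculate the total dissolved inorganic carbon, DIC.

[CO2*] = KH · pCO2 = 10^(−1.57) × 747×10^-6 = 2.011×10^-5 mol/kg
α₀ = 1/(1 + K1/[H⁺] + K1K2/[H⁺]²) = 1/(1 + 10^+2.07 + 10^+0.94) = 0.007862
DIC = [CO2*]/α₀ = 2.011×10^-5 / 0.007862 = 2.56 mmol/kg

DIC = 2.56 mmol/kg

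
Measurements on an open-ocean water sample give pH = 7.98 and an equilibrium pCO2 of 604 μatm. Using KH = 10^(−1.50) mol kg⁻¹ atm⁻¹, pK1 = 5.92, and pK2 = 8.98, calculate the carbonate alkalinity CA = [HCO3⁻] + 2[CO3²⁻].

[CO2*] = KH · pCO2 = 10^(−1.50) × 604×10^-6 = 1.910×10^-5 mol/kg
α₀ = 1/(1 + K1/[H⁺] + K1K2/[H⁺]²) = 1/(1 + 10^+2.06 + 10^+1.06) = 0.007856
DIC = [CO2*]/α₀ = 1.910×10^-5 / 0.007856 = 2.431 mmol/kg
CA = (α₁ + 2α₂)·DIC = (0.9019 + 2×0.09019) × 2.431 = 2.63 mmol/kg

CA = 2.63 mmol/kg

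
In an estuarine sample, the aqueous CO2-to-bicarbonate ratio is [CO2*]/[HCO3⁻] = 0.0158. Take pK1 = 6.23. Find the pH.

From K1 = [H⁺][HCO3⁻]/[CO2*]:  pH = pK1 − log₁₀([CO2*]/[HCO3⁻])
log₁₀(0.0158) = -1.801
pH = 6.23 − (-1.801) = 8.03

pH = 8.03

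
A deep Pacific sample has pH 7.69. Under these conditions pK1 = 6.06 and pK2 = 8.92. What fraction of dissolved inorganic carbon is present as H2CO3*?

α₀ = 0.0217

α₀ = 1 / (1 + K1/[H⁺] + K1K2/[H⁺]²) = 1 / (1 + 10^+1.63 + 10^+0.40)
   = 1 / (1 + 42.658 + 2.5119) = 1/46.170 = 0.02166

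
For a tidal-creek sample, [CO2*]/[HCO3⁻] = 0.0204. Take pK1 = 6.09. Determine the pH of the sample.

From K1 = [H⁺][HCO3⁻]/[CO2*]:  pH = pK1 − log₁₀([CO2*]/[HCO3⁻])
log₁₀(0.0204) = -1.690
pH = 6.09 − (-1.690) = 7.78

pH = 7.78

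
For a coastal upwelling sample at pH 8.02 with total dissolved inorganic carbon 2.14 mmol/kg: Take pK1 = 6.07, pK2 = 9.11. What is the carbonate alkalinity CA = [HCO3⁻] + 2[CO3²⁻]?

CA = 2.28 mmol/kg

CA = [HCO3⁻] + 2[CO3²⁻] = (α₁ + 2α₂)·DIC
At pH 8.02: [H⁺]/K1 = 10^-1.95 = 0.011220, K2/[H⁺] = 10^-1.09 = 0.081283
α₁ = 1/(1 + 0.011220 + 0.081283) = 1/1.0925 = 0.9153; α₂ = α₁·K2/[H⁺] = 0.07440
α₁ + 2α₂ = 1.0641
CA = 1.0641 × 2.14 = 2.28 mmol/kg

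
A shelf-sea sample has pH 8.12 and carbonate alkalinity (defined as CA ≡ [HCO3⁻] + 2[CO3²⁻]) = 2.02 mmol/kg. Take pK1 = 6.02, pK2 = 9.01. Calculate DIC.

DIC = 1.83 mmol/kg

CA = [HCO3⁻] + 2[CO3²⁻] = (α₁ + 2α₂)·DIC
At pH 8.12: [H⁺]/K1 = 10^-2.10 = 0.0079433, K2/[H⁺] = 10^-0.89 = 0.12882
α₁ = 1/(1 + 0.0079433 + 0.12882) = 1/1.1368 = 0.8797; α₂ = α₁·K2/[H⁺] = 0.1133
α₁ + 2α₂ = 1.1063
DIC = CA / (α₁ + 2α₂) = 2.02 / 1.1063 = 1.83 mmol/kg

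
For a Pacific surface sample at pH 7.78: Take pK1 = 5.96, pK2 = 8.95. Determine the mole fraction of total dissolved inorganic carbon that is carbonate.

α₂ = 0.0624

α₂ = 1 / (1 + [H⁺]/K2 + [H⁺]²/(K1K2)) = 1 / (1 + 10^+1.17 + 10^-0.65)
   = 1 / (1 + 14.791 + 0.22387) = 1/16.015 = 0.06244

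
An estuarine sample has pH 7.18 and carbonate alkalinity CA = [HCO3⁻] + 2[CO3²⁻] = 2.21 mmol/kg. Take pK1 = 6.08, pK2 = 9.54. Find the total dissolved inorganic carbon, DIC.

DIC = 2.37 mmol/kg

CA = [HCO3⁻] + 2[CO3²⁻] = (α₁ + 2α₂)·DIC
At pH 7.18: [H⁺]/K1 = 10^-1.10 = 0.079433, K2/[H⁺] = 10^-2.36 = 0.0043652
α₁ = 1/(1 + 0.079433 + 0.0043652) = 1/1.0838 = 0.9227; α₂ = α₁·K2/[H⁺] = 0.004028
α₁ + 2α₂ = 0.9307
DIC = CA / (α₁ + 2α₂) = 2.21 / 0.9307 = 2.37 mmol/kg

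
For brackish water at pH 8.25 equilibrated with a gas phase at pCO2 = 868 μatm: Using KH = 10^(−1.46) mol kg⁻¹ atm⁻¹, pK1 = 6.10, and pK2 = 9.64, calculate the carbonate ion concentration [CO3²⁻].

[CO3²⁻] = 0.173 mmol/kg

[CO2*] = KH · pCO2 = 10^(−1.46) × 868×10^-6 = 3.010×10^-5 mol/kg
α₀ = 1/(1 + K1/[H⁺] + K1K2/[H⁺]²) = 1/(1 + 10^+2.15 + 10^+0.76) = 0.006756
DIC = [CO2*]/α₀ = 3.010×10^-5 / 0.006756 = 4.455 mmol/kg
[CO3²⁻] = α₂·DIC; α₂ = 0.03888, so [CO3²⁻] = 0.03888 × 4.455 = 0.173 mmol/kg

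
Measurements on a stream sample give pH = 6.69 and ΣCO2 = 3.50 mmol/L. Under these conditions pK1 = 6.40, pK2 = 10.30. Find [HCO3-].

α₁ = 1 / (1 + [H⁺]/K1 + K2/[H⁺]) = 1 / (1 + 10^-0.29 + 10^-3.61)
   = 1 / (1 + 0.51286 + 0.00024547) = 1/1.5131 = 0.6609
[HCO3⁻] = α₁ × DIC = 0.6609 × 3.50 = 2.31 mmol/L

[HCO3⁻] = 2.31 mmol/L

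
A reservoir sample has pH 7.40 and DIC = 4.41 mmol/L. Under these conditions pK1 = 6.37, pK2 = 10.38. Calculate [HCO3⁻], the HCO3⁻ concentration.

α₁ = 1 / (1 + [H⁺]/K1 + K2/[H⁺]) = 1 / (1 + 10^-1.03 + 10^-2.98)
   = 1 / (1 + 0.093325 + 0.0010471) = 1/1.0944 = 0.9138
[HCO3⁻] = α₁ × DIC = 0.9138 × 4.41 = 4.03 mmol/L

[HCO3⁻] = 4.03 mmol/L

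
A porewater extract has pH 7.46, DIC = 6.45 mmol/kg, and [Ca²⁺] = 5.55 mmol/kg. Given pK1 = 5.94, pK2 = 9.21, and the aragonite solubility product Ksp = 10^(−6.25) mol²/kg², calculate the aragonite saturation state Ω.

Ω = 1.08

α₂ = 1 / (1 + [H⁺]/K2 + [H⁺]²/(K1K2)) = 1 / (1 + 10^+1.75 + 10^+0.23)
   = 1 / (1 + 56.234 + 1.6982) = 1/58.932 = 0.01697
[CO3²⁻] = α₂ × DIC = 0.01697 × 6.45 = 0.1094 mmol/kg
Ksp = 10^(−6.25) = 5.623×10^-7
Ω = [Ca²⁺][CO3²⁻]/Ksp = (5.55×10^-3)(1.094×10^-4) / 5.623×10^-7 = 1.08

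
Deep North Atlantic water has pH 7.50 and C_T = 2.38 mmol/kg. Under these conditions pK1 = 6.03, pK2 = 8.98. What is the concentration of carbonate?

α₂ = 1 / (1 + [H⁺]/K2 + [H⁺]²/(K1K2)) = 1 / (1 + 10^+1.48 + 10^+0.01)
   = 1 / (1 + 30.200 + 1.0233) = 1/32.223 = 0.03103
[CO3²⁻] = α₂ × DIC = 0.03103 × 2.38 = 0.0739 mmol/kg

[CO3²⁻] = 0.0739 mmol/kg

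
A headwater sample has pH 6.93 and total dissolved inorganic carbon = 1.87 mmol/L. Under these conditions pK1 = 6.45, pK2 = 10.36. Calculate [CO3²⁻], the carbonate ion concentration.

α₂ = 1 / (1 + [H⁺]/K2 + [H⁺]²/(K1K2)) = 1 / (1 + 10^+3.43 + 10^+2.95)
   = 1 / (1 + 2691.5 + 891.25) = 1/3583.8 = 0.0002790
[CO3²⁻] = α₂ × DIC = 0.0002790 × 1.87 = 0.000522 mmol/L = 0.522 μmol/L

[CO3²⁻] = 0.522 μmol/L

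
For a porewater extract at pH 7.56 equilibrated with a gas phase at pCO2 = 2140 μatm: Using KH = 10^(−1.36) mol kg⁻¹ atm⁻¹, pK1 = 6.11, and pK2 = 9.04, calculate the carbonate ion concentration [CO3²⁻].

[CO3²⁻] = 0.0872 mmol/kg

[CO2*] = KH · pCO2 = 10^(−1.36) × 2140×10^-6 = 9.341×10^-5 mol/kg
α₀ = 1/(1 + K1/[H⁺] + K1K2/[H⁺]²) = 1/(1 + 10^+1.45 + 10^-0.03) = 0.03320
DIC = [CO2*]/α₀ = 9.341×10^-5 / 0.03320 = 2.813 mmol/kg
[CO3²⁻] = α₂·DIC; α₂ = 0.03099, so [CO3²⁻] = 0.03099 × 2.813 = 0.0872 mmol/kg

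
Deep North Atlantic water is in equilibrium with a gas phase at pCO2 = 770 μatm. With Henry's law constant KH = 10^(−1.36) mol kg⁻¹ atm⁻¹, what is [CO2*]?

KH = 10^(−1.36) = 4.365×10^-2 mol kg⁻¹ atm⁻¹
[CO2*] = KH · pCO2 = 4.365×10^-2 × 770×10^-6 atm = 3.36×10^-5 mol/kg

[CO2*] = 33.6 μmol/kg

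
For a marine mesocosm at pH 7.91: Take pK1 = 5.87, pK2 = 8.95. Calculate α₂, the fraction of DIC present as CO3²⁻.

α₂ = 0.0829

α₂ = 1 / (1 + [H⁺]/K2 + [H⁺]²/(K1K2)) = 1 / (1 + 10^+1.04 + 10^-1.00)
   = 1 / (1 + 10.965 + 0.10000) = 1/12.065 = 0.08289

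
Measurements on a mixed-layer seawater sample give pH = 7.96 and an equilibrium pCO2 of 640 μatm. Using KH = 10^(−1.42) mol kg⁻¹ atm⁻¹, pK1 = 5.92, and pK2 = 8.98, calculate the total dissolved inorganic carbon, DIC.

[CO2*] = KH · pCO2 = 10^(−1.42) × 640×10^-6 = 2.433×10^-5 mol/kg
α₀ = 1/(1 + K1/[H⁺] + K1K2/[H⁺]²) = 1/(1 + 10^+2.04 + 10^+1.02) = 0.008256
DIC = [CO2*]/α₀ = 2.433×10^-5 / 0.008256 = 2.95 mmol/kg

DIC = 2.95 mmol/kg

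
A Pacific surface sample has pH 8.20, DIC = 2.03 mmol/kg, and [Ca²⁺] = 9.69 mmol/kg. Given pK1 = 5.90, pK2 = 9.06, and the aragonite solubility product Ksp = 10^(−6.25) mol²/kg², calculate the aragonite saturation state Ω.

α₂ = 1 / (1 + [H⁺]/K2 + [H⁺]²/(K1K2)) = 1 / (1 + 10^+0.86 + 10^-1.44)
   = 1 / (1 + 7.2444 + 0.036308) = 1/8.2807 = 0.1208
[CO3²⁻] = α₂ × DIC = 0.1208 × 2.03 = 0.2451 mmol/kg
Ksp = 10^(−6.25) = 5.623×10^-7
Ω = [Ca²⁺][CO3²⁻]/Ksp = (9.69×10^-3)(2.451×10^-4) / 5.623×10^-7 = 4.22

Ω = 4.22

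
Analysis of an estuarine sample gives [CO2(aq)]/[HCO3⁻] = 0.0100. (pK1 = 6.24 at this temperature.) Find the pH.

From K1 = [H⁺][HCO3⁻]/[CO2(aq)]:  pH = pK1 − log₁₀([CO2(aq)]/[HCO3⁻])
log₁₀(0.0100) = -2.000
pH = 6.24 − (-2.000) = 8.24

pH = 8.24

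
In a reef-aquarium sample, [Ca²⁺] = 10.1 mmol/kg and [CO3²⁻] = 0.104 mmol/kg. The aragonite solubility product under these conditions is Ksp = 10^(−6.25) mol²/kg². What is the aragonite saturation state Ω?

Ω = 1.87

Ksp = 10^(−6.25) = 5.623×10^-7
Ω = [Ca²⁺][CO3²⁻]/Ksp = (10.1×10^-3)(0.104×10^-3) / 5.623×10^-7 = 1.87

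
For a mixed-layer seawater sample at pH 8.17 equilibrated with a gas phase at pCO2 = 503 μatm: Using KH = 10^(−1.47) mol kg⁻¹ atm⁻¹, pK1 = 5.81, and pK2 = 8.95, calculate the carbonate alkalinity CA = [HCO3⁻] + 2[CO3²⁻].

[CO2*] = KH · pCO2 = 10^(−1.47) × 503×10^-6 = 1.704×10^-5 mol/kg
α₀ = 1/(1 + K1/[H⁺] + K1K2/[H⁺]²) = 1/(1 + 10^+2.36 + 10^+1.58) = 0.003730
DIC = [CO2*]/α₀ = 1.704×10^-5 / 0.003730 = 4.570 mmol/kg
CA = (α₁ + 2α₂)·DIC = (0.8545 + 2×0.1418) × 4.570 = 5.20 mmol/kg

CA = 5.20 mmol/kg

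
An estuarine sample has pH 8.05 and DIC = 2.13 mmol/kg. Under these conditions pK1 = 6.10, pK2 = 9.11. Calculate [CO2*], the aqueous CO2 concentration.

[CO2*] = 0.0218 mmol/kg

α₀ = 1 / (1 + K1/[H⁺] + K1K2/[H⁺]²) = 1 / (1 + 10^+1.95 + 10^+0.89)
   = 1 / (1 + 89.125 + 7.7625) = 1/97.888 = 0.01022
[CO2*] = α₀ × DIC = 0.01022 × 2.13 = 0.0218 mmol/kg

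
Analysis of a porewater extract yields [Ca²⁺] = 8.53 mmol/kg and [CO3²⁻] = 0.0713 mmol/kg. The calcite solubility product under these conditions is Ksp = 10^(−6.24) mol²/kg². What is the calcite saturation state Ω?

Ksp = 10^(−6.24) = 5.754×10^-7
Ω = [Ca²⁺][CO3²⁻]/Ksp = (8.53×10^-3)(0.0713×10^-3) / 5.754×10^-7 = 1.06

Ω = 1.06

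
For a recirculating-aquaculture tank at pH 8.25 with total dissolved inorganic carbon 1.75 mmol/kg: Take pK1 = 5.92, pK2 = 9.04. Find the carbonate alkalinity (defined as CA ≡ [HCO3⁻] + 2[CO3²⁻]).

CA = 1.99 mmol/kg

CA = [HCO3⁻] + 2[CO3²⁻] = (α₁ + 2α₂)·DIC
At pH 8.25: [H⁺]/K1 = 10^-2.33 = 0.0046774, K2/[H⁺] = 10^-0.79 = 0.16218
α₁ = 1/(1 + 0.0046774 + 0.16218) = 1/1.1669 = 0.8570; α₂ = α₁·K2/[H⁺] = 0.1390
α₁ + 2α₂ = 1.1350
CA = 1.1350 × 1.75 = 1.99 mmol/kg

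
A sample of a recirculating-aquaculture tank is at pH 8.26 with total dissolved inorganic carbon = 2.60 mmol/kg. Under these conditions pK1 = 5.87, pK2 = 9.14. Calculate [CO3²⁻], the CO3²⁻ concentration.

α₂ = 1 / (1 + [H⁺]/K2 + [H⁺]²/(K1K2)) = 1 / (1 + 10^+0.88 + 10^-1.51)
   = 1 / (1 + 7.5858 + 0.030903) = 1/8.6167 = 0.1161
[CO3²⁻] = α₂ × DIC = 0.1161 × 2.60 = 0.302 mmol/kg

[CO3²⁻] = 0.302 mmol/kg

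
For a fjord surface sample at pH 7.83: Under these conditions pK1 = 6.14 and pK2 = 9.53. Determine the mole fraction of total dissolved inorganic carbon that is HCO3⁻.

α₁ = 1 / (1 + [H⁺]/K1 + K2/[H⁺]) = 1 / (1 + 10^-1.69 + 10^-1.70)
   = 1 / (1 + 0.020417 + 0.019953) = 1/1.0404 = 0.9612

α₁ = 0.961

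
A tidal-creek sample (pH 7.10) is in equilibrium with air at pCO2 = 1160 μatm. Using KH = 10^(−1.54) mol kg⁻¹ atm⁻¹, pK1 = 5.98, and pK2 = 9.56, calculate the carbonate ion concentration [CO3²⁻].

[CO2*] = KH · pCO2 = 10^(−1.54) × 1160×10^-6 = 3.345×10^-5 mol/kg
α₀ = 1/(1 + K1/[H⁺] + K1K2/[H⁺]²) = 1/(1 + 10^+1.12 + 10^-1.34) = 0.07028
DIC = [CO2*]/α₀ = 3.345×10^-5 / 0.07028 = 0.4760 mmol/kg
[CO3²⁻] = α₂·DIC; α₂ = 0.003213, so [CO3²⁻] = 0.003213 × 0.4760 = 0.00153 mmol/kg = 1.53 μmol/kg

[CO3²⁻] = 1.53 μmol/kg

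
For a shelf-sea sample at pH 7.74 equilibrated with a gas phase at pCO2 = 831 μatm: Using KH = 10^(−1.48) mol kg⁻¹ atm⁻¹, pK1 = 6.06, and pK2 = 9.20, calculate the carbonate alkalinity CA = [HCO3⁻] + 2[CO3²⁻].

CA = 1.41 mmol/kg

[CO2*] = KH · pCO2 = 10^(−1.48) × 831×10^-6 = 2.752×10^-5 mol/kg
α₀ = 1/(1 + K1/[H⁺] + K1K2/[H⁺]²) = 1/(1 + 10^+1.68 + 10^+0.22) = 0.01979
DIC = [CO2*]/α₀ = 2.752×10^-5 / 0.01979 = 1.390 mmol/kg
CA = (α₁ + 2α₂)·DIC = (0.9474 + 2×0.03285) × 1.390 = 1.41 mmol/kg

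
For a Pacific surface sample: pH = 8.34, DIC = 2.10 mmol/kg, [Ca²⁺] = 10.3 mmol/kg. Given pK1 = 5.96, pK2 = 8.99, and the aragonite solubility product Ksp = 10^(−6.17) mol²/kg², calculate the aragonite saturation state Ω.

α₂ = 1 / (1 + [H⁺]/K2 + [H⁺]²/(K1K2)) = 1 / (1 + 10^+0.65 + 10^-1.73)
   = 1 / (1 + 4.4668 + 0.018621) = 1/5.4855 = 0.1823
[CO3²⁻] = α₂ × DIC = 0.1823 × 2.10 = 0.3828 mmol/kg
Ksp = 10^(−6.17) = 6.761×10^-7
Ω = [Ca²⁺][CO3²⁻]/Ksp = (10.3×10^-3)(3.828×10^-4) / 6.761×10^-7 = 5.83

Ω = 5.83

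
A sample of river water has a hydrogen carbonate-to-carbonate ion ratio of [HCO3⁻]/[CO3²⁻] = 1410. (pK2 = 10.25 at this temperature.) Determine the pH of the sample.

pH = 7.10

From K2 = [H⁺][CO3²⁻]/[HCO3⁻]:  pH = pK2 − log₁₀([HCO3⁻]/[CO3²⁻])
log₁₀(1410) = +3.149
pH = 10.25 − (+3.149) = 7.10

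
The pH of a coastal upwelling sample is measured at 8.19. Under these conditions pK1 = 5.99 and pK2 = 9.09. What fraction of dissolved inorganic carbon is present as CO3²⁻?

α₂ = 1 / (1 + [H⁺]/K2 + [H⁺]²/(K1K2)) = 1 / (1 + 10^+0.90 + 10^-1.30)
   = 1 / (1 + 7.9433 + 0.050119) = 1/8.9934 = 0.1112

α₂ = 0.111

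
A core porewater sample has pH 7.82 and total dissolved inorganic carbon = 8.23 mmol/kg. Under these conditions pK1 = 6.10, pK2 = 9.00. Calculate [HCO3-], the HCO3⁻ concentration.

α₁ = 1 / (1 + [H⁺]/K1 + K2/[H⁺]) = 1 / (1 + 10^-1.72 + 10^-1.18)
   = 1 / (1 + 0.019055 + 0.066069) = 1/1.0851 = 0.9216
[HCO3⁻] = α₁ × DIC = 0.9216 × 8.23 = 7.58 mmol/kg

[HCO3⁻] = 7.58 mmol/kg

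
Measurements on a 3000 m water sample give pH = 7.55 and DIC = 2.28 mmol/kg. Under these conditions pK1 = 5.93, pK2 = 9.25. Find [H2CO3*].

α₀ = 1 / (1 + K1/[H⁺] + K1K2/[H⁺]²) = 1 / (1 + 10^+1.62 + 10^-0.08)
   = 1 / (1 + 41.687 + 0.83176) = 1/43.519 = 0.02298
[CO2*] = α₀ × DIC = 0.02298 × 2.28 = 0.0524 mmol/kg

[CO2*] = 0.0524 mmol/kg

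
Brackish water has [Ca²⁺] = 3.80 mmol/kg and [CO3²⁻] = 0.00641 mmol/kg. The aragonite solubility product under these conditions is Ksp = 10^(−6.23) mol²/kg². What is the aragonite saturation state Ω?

Ω = 0.0414

Ksp = 10^(−6.23) = 5.888×10^-7
Ω = [Ca²⁺][CO3²⁻]/Ksp = (3.80×10^-3)(0.00641×10^-3) / 5.888×10^-7 = 0.0414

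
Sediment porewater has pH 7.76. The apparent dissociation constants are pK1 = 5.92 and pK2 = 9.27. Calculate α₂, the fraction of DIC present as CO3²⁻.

α₂ = 1 / (1 + [H⁺]/K2 + [H⁺]²/(K1K2)) = 1 / (1 + 10^+1.51 + 10^-0.33)
   = 1 / (1 + 32.359 + 0.46774) = 1/33.827 = 0.02956

α₂ = 0.0296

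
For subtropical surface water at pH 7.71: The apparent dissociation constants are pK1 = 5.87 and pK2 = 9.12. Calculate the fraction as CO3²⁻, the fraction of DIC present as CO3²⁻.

α₂ = 1 / (1 + [H⁺]/K2 + [H⁺]²/(K1K2)) = 1 / (1 + 10^+1.41 + 10^-0.43)
   = 1 / (1 + 25.704 + 0.37154) = 1/27.075 = 0.03693

α₂ = 0.0369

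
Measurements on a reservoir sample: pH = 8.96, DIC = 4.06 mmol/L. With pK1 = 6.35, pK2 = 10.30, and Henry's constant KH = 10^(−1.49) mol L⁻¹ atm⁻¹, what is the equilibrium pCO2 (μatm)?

pCO2 = 294 μatm

α₀ = 1 / (1 + K1/[H⁺] + K1K2/[H⁺]²) = 1 / (1 + 10^+2.61 + 10^+1.27)
   = 1 / (1 + 407.38 + 18.621) = 1/427.00 = 0.002342
[CO2*] = α₀ × DIC = 0.002342 × 4.06 = 0.009508 mmol/L = 9.508 μmol/L
pCO2 = [CO2*]/KH = 9.508×10^-6 / 3.236×10^-2 = 294 μatm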